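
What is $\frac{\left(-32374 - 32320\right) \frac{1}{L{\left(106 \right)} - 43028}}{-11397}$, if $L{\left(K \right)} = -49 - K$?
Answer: $- \frac{9242}{70308093} \approx -0.00013145$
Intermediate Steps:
$\frac{\left(-32374 - 32320\right) \frac{1}{L{\left(106 \right)} - 43028}}{-11397} = \frac{\left(-32374 - 32320\right) \frac{1}{\left(-49 - 106\right) - 43028}}{-11397} = - \frac{64694}{\left(-49 - 106\right) - 43028} \left(- \frac{1}{11397}\right) = - \frac{64694}{-155 - 43028} \left(- \frac{1}{11397}\right) = - \frac{64694}{-43183} \left(- \frac{1}{11397}\right) = \left(-64694\right) \left(- \frac{1}{43183}\right) \left(- \frac{1}{11397}\right) = \frac{9242}{6169} \left(- \frac{1}{11397}\right) = - \frac{9242}{70308093}$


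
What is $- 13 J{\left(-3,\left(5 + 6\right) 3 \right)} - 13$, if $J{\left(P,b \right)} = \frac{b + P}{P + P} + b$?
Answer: $-377$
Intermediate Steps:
$J{\left(P,b \right)} = b + \frac{P + b}{2 P}$ ($J{\left(P,b \right)} = \frac{P + b}{2 P} + b = b + \frac{P + b}{2 P}$)
$- 13 J{\left(-3,\left(5 + 6\right) 3 \right)} - 13 = - 13 \left(\frac{1}{2} + \left(5 + 6\right) 3 + \frac{\left(5 + 6\right) 3}{2 \left(-3\right)}\right) - 13 = - 13 \left(\frac{1}{2} + 11 \cdot 3 + \frac{1}{2} \cdot 11 \cdot 3 \left(- \frac{1}{3}\right)\right) - 13 = - 13 \left(\frac{1}{2} + 33 + \frac{1}{2} \cdot 33 \left(- \frac{1}{3}\right)\right) - 13 = - 13 \left(\frac{1}{2} + 33 - \frac{11}{2}\right) - 13 = \left(-13\right) 28 - 13 = -364 - 13 = -377$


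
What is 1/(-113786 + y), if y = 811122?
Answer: 1/697336 ≈ 1.4340e-6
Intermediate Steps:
1/(-113786 + y) = 1/(-113786 + 811122) = 1/697336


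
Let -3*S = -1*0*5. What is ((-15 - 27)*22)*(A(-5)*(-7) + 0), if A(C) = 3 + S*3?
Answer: 19404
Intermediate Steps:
S = 0 (S = -(-1*0)*5/3 = -0*5 = -⅓*0 = 0)
A(C) = 3 (A(C) = 3 + 0*3 = 3 + 0 = 3)
((-15 - 27)*22)*(A(-5)*(-7) + 0) = ((-15 - 27)*22)*(3*(-7) + 0) = (-42*22)*(-21 + 0) = -924*(-21) = 19404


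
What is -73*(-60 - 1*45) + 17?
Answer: 7682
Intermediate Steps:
-73*(-60 - 1*45) + 17 = -73*(-60 - 45) + 17 = -73*(-105) + 17 = 7665 + 17 = 7682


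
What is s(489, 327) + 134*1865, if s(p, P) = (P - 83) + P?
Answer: 250481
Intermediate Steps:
s(p, P) = -83 + 2*P (s(p, P) = (-83 + P) + P = -83 + 2*P)
s(489, 327) + 134*1865 = (-83 + 2*327) + 134*1865 = (-83 + 654) + 249910 = 571 + 249910 = 250481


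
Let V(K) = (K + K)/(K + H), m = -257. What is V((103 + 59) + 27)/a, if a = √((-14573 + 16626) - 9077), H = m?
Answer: 189*I*√439/59704 ≈ 0.066327*I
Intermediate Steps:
H = -257
V(K) = 2*K/(-257 + K) (V(K) = (K + K)/(K - 257) = (2*K)/(-257 + K) = 2*K/(-257 + K))
a = 4*I*√439 (a = √(2053 - 9077) = √(-7024) = 4*I*√439 ≈ 83.809*I)
V((103 + 59) + 27)/a = (2*((103 + 59) + 27)/(-257 + ((103 + 59) + 27)))/((4*I*√439)) = (2*(162 + 27)/(-257 + (162 + 27)))*(-I*√439/1756) = (2*189/(-257 + 189))*(-I*√439/1756) = (2*189/(-68))*(-I*√439/1756) = (2*189*(-1/68))*(-I*√439/1756) = -(-189)*I*√439/59704 = 189*I*√439/59704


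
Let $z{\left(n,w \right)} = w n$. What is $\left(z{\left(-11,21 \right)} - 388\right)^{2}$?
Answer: $383161$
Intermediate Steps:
$z{\left(n,w \right)} = n w$
$\left(z{\left(-11,21 \right)} - 388\right)^{2} = \left(\left(-11\right) 21 - 388\right)^{2} = \left(-231 - 388\right)^{2} = \left(-619\right)^{2} = 383161$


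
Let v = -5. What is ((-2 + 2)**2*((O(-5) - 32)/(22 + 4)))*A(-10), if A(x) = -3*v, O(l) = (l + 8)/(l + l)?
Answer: 0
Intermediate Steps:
O(l) = (8 + l)/(2*l) (O(l) = (8 + l)/((2*l)) = (8 + l)*(1/(2*l)) = (8 + l)/(2*l))
A(x) = 15 (A(x) = -3*(-5) = 15)
((-2 + 2)**2*((O(-5) - 32)/(22 + 4)))*A(-10) = ((-2 + 2)**2*(((1/2)*(8 - 5)/(-5) - 32)/(22 + 4)))*15 = (0**2*(((1/2)*(-1/5)*3 - 32)/26))*15 = (0*((-3/10 - 32)*(1/26)))*15 = (0*(-323/10*1/26))*15 = (0*(-323/260))*15 = 0*15 = 0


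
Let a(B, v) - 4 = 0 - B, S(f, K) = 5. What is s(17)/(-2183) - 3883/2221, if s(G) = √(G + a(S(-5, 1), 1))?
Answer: -8485473/4848443 ≈ -1.7501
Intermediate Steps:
a(B, v) = 4 - B (a(B, v) = 4 + (0 - B) = 4 - B)
s(G) = √(-1 + G) (s(G) = √(G + (4 - 1*5)) = √(G + (4 - 5)) = √(G - 1) = √(-1 + G))
s(17)/(-2183) - 3883/2221 = √(-1 + 17)/(-2183) - 3883/2221 = √16*(-1/2183) - 3883*1/2221 = 4*(-1/2183) - 3883/2221 = -4/2183 - 3883/2221 = -8485473/4848443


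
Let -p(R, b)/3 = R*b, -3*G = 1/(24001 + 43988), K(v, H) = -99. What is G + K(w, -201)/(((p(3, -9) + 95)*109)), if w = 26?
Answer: -1837447/355718448 ≈ -0.0051655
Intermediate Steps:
G = -1/203967 (G = -1/(3*(24001 + 43988)) = -1/3/67989 = -1/3*1/67989 = -1/203967 ≈ -4.9028e-6)
p(R, b) = -3*R*b
G + K(w, -201)/(((p(3, -9) + 95)*109)) = -1/203967 - 99*1/(109*(-3*3*(-9) + 95)) = -1/203967 - 99*1/(109*(81 + 95)) = -1/203967 - 99/(176*109) = -1/203967 - 99/19184 = -1/203967 - 99*1/19184 = -1/203967 - 9/1744 = -1837447/355718448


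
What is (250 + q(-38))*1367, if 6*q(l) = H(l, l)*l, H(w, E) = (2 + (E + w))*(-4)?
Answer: -6662758/3 ≈ -2.2209e+6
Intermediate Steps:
H(w, E) = -8 - 4*E - 4*w (H(w, E) = (2 + E + w)*(-4) = -8 - 4*E - 4*w)
q(l) = l*(-8 - 8*l)/6 (q(l) = ((-8 - 4*l - 4*l)*l)/6 = ((-8 - 8*l)*l)/6 = (l*(-8 - 8*l))/6 = l*(-8 - 8*l)/6)
(250 + q(-38))*1367 = (250 - 4/3*(-38)*(1 - 38))*1367 = (250 - 4/3*(-38)*(-37))*1367 = (250 - 5624/3)*1367 = -4874/3*1367 = -6662758/3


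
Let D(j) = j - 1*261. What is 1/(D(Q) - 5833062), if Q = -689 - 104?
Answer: -1/5834116 ≈ -1.7141e-7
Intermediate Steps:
Q = -793
D(j) = -261 + j (D(j) = j - 261 = -261 + j)
1/(D(Q) - 5833062) = 1/((-261 - 793) - 5833062) = 1/(-1054 - 5833062) = 1/(-5834116) = -1/5834116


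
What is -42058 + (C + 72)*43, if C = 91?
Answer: -35049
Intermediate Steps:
-42058 + (C + 72)*43 = -42058 + (91 + 72)*43 = -42058 + 163*43 = -42058 + 7009 = -35049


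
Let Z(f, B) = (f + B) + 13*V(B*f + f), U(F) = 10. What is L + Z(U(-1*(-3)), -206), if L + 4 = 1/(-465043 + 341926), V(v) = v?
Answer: -3305691451/123117 ≈ -26850.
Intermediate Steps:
Z(f, B) = B + 14*f + 13*B*f (Z(f, B) = (f + B) + 13*(B*f + f) = (B + f) + 13*(f + B*f) = (B + f) + (13*f + 13*B*f) = B + 14*f + 13*B*f)
L = -492469/123117 (L = -4 + 1/(-465043 + 341926) = -4 + 1/(-123117) = -4 - 1/123117 = -492469/123117 ≈ -4.0000)
L + Z(U(-1*(-3)), -206) = -492469/123117 + (-206 + 10 + 13*10*(1 - 206)) = -492469/123117 + (-206 + 10 + 13*10*(-205)) = -492469/123117 + (-206 + 10 - 26650) = -492469/123117 - 26846 = -3305691451/123117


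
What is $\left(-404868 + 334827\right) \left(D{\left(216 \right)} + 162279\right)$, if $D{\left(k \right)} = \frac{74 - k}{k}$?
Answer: $- \frac{409180946167}{36} \approx -1.1366 \cdot 10^{10}$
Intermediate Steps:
$D{\left(k \right)} = \frac{74 - k}{k}$
$\left(-404868 + 334827\right) \left(D{\left(216 \right)} + 162279\right) = \left(-404868 + 334827\right) \left(\frac{74 - 216}{216} + 162279\right) = - 70041 \left(\frac{74 - 216}{216} + 162279\right) = - 70041 \left(\frac{1}{216} \left(-142\right) + 162279\right) = - 70041 \left(- \frac{71}{108} + 162279\right) = \left(-70041\right) \frac{17526061}{108} = - \frac{409180946167}{36}$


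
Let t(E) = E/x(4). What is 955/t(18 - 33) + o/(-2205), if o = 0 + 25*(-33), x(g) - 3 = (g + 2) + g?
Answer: -121612/147 ≈ -827.29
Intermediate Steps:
x(g) = 5 + 2*g (x(g) = 3 + ((g + 2) + g) = 3 + ((2 + g) + g) = 3 + (2 + 2*g) = 5 + 2*g)
t(E) = E/13 (t(E) = E/(5 + 2*4) = E/(5 + 8) = E/13)
o = -825 (o = 0 - 825 = -825)
955/t(18 - 33) + o/(-2205) = 955/(((18 - 33)/13)) - 825/(-2205) = 955/(((1/13)*(-15))) - 825*(-1/2205) = 955/(-15/13) + 55/147 = 955*(-13/15) + 55/147 = -2483/3 + 55/147 = -121612/147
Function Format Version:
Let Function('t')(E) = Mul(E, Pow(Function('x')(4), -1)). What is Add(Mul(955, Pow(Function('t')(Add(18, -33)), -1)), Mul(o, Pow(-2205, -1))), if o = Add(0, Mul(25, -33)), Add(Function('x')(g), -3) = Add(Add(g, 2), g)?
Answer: Rational(-121612, 147) ≈ -827.29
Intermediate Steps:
Function('x')(g) = Add(5, Mul(2, g)) (Function('x')(g) = Add(3, Add(Add(g, 2), g)) = Add(3, Add(Add(2, g), g)) = Add(3, Add(2, Mul(2, g))) = Add(5, Mul(2, g)))
Function('t')(E) = Mul(Rational(1, 13), E) (Function('t')(E) = Mul(E, Pow(Add(5, Mul(2, 4)), -1)) = Mul(E, Pow(Add(5, 8), -1)) = Mul(E, Pow(13, -1)) = Mul(E, Rational(1, 13)) = Mul(Rational(1, 13), E))
o = -825 (o = Add(0, -825) = -825)
Add(Mul(955, Pow(Function('t')(Add(18, -33)), -1)), Mul(o, Pow(-2205, -1))) = Add(Mul(955, Pow(Mul(Rational(1, 13), Add(18, -33)), -1)), Mul(-825, Pow(-2205, -1))) = Add(Mul(955, Pow(Mul(Rational(1, 13), -15), -1)), Mul(-825, Rational(-1, 2205))) = Add(Mul(955, Pow(Rational(-15, 13), -1)), Rational(55, 147)) = Add(Mul(955, Rational(-13, 15)), Rational(55, 147)) = Add(Rational(-2483, 3), Rational(55, 147)) = Rational(-121612, 147)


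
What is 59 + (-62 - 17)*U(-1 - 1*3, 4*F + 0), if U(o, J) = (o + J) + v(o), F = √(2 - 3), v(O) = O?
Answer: 691 - 316*I ≈ 691.0 - 316.0*I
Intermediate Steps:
F = I (F = √(-1) = I ≈ 1.0*I)
U(o, J) = J + 2*o (U(o, J) = (o + J) + o = (J + o) + o = J + 2*o)
59 + (-62 - 17)*U(-1 - 1*3, 4*F + 0) = 59 + (-62 - 17)*((4*I + 0) + 2*(-1 - 1*3)) = 59 - 79*(4*I + 2*(-1 - 3)) = 59 - 79*(4*I + 2*(-4)) = 59 - 79*(4*I - 8) = 59 - 79*(-8 + 4*I) = 59 + (632 - 316*I) = 691 - 316*I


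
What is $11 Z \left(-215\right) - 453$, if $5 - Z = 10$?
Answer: $11372$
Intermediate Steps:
$Z = -5$ ($Z = 5 - 10 = -5$)
$11 Z \left(-215\right) - 453 = 11 \left(-5\right) \left(-215\right) - 453 = \left(-55\right) \left(-215\right) - 453 = 11825 - 453 = 11372$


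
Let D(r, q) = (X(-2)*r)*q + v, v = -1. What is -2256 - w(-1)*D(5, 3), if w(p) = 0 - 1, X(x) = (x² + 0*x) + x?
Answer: -2227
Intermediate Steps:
X(x) = x + x² (X(x) = (x² + 0) + x = x² + x = x + x²)
D(r, q) = -1 + 2*q*r (D(r, q) = ((-2*(1 - 2))*r)*q - 1 = ((-2*(-1))*r)*q - 1 = (2*r)*q - 1 = 2*q*r - 1 = -1 + 2*q*r)
w(p) = -1
-2256 - w(-1)*D(5, 3) = -2256 - (-1)*(-1 + 2*3*5) = -2256 - (-1)*(-1 + 30) = -2256 - (-1)*29 = -2256 - 1*(-29) = -2256 + 29 = -2227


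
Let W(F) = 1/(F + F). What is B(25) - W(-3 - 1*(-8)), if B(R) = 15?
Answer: 149/10 ≈ 14.900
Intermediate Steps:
W(F) = 1/(2*F)
B(25) - W(-3 - 1*(-8)) = 15 - 1/(2*(-3 - 1*(-8))) = 15 - 1/(2*(-3 + 8)) = 15 - 1/(2*5) = 15 - 1*1/10 = 15 - 1/10 = 149/10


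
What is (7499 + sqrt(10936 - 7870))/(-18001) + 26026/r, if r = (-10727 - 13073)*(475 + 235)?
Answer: -9084756859/21727207000 - sqrt(3066)/18001 ≈ -0.42120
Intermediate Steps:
r = -16898000 (r = -23800*710 = -16898000)
(7499 + sqrt(10936 - 7870))/(-18001) + 26026/r = (7499 + sqrt(10936 - 7870))/(-18001) + 26026/(-16898000) = (7499 + sqrt(3066))*(-1/18001) + 26026*(-1/16898000) = (-7499/18001 - sqrt(3066)/18001) - 1859/1207000 = -9084756859/21727207000 - sqrt(3066)/18001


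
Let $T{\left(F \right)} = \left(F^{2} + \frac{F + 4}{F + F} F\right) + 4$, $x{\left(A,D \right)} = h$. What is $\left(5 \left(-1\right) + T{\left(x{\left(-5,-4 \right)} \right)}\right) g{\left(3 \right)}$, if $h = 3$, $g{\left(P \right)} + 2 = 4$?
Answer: $23$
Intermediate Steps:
$g{\left(P \right)} = 2$ ($g{\left(P \right)} = -2 + 4 = 2$)
$x{\left(A,D \right)} = 3$
$T{\left(F \right)} = 6 + F^{2} + \frac{F}{2}$ ($T{\left(F \right)} = \left(F^{2} + \frac{4 + F}{2 F} F\right) + 4 = \left(F^{2} + \left(2 + \frac{F}{2}\right)\right) + 4 = \left(2 + F^{2} + \frac{F}{2}\right) + 4 = 6 + F^{2} + \frac{F}{2}$)
$\left(5 \left(-1\right) + T{\left(x{\left(-5,-4 \right)} \right)}\right) g{\left(3 \right)} = \left(5 \left(-1\right) + \left(6 + 3^{2} + \frac{1}{2} \cdot 3\right)\right) 2 = \left(-5 + \left(6 + 9 + \frac{3}{2}\right)\right) 2 = \left(-5 + \frac{33}{2}\right) 2 = \frac{23}{2} \cdot 2 = 23$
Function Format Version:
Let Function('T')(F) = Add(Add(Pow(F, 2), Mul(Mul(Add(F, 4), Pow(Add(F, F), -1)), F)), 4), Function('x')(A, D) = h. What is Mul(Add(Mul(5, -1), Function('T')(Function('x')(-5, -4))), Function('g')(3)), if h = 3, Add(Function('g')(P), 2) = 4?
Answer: 23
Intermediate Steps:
Function('g')(P) = 2 (Function('g')(P) = Add(-2, 4) = 2)
Function('x')(A, D) = 3
Function('T')(F) = Add(6, Pow(F, 2), Mul(Rational(1, 2), F)) (Function('T')(F) = Add(Add(Pow(F, 2), Mul(Mul(Add(4, F), Pow(Mul(2, F), -1)), F)), 4) = Add(Add(Pow(F, 2), Mul(Mul(Add(4, F), Mul(Rational(1, 2), Pow(F, -1))), F)), 4) = Add(Add(Pow(F, 2), Mul(Mul(Rational(1, 2), Pow(F, -1), Add(4, F)), F)), 4) = Add(Add(Pow(F, 2), Add(2, Mul(Rational(1, 2), F))), 4) = Add(Add(2, Pow(F, 2), Mul(Rational(1, 2), F)), 4) = Add(6, Pow(F, 2), Mul(Rational(1, 2), F)))
Mul(Add(Mul(5, -1), Function('T')(Function('x')(-5, -4))), Function('g')(3)) = Mul(Add(Mul(5, -1), Add(6, Pow(3, 2), Mul(Rational(1, 2), 3))), 2) = Mul(Add(-5, Add(6, 9, Rational(3, 2))), 2) = Mul(Add(-5, Rational(33, 2)), 2) = Mul(Rational(23, 2), 2) = 23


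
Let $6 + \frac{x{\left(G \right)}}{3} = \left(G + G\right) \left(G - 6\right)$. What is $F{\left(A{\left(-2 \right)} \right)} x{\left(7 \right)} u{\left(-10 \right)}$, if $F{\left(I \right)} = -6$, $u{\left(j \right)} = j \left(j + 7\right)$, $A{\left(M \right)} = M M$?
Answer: $-4320$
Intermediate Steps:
$x{\left(G \right)} = -18 + 6 G \left(-6 + G\right)$ ($x{\left(G \right)} = -18 + 3 \left(G + G\right) \left(G - 6\right) = -18 + 3 \cdot 2 G \left(-6 + G\right) = -18 + 6 G \left(-6 + G\right)$)
$A{\left(M \right)} = M^{2}$
$u{\left(j \right)} = j \left(7 + j\right)$
$F{\left(A{\left(-2 \right)} \right)} x{\left(7 \right)} u{\left(-10 \right)} = - 6 \left(-18 - 252 + 6 \cdot 7^{2}\right) \left(- 10 \left(7 - 10\right)\right) = - 6 \left(-18 - 252 + 6 \cdot 49\right) \left(\left(-10\right) \left(-3\right)\right) = - 6 \left(-18 - 252 + 294\right) 30 = \left(-6\right) 24 \cdot 30 = \left(-144\right) 30 = -4320$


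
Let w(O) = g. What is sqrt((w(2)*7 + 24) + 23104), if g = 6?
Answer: sqrt(23170) ≈ 152.22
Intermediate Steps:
w(O) = 6
sqrt((w(2)*7 + 24) + 23104) = sqrt((6*7 + 24) + 23104) = sqrt((42 + 24) + 23104) = sqrt(66 + 23104) = sqrt(23170)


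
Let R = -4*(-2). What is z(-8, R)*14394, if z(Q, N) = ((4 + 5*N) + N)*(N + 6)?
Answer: 10478832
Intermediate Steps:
R = 8
z(Q, N) = (4 + 6*N)*(6 + N)
z(-8, R)*14394 = (24 + 6*8**2 + 40*8)*14394 = (24 + 6*64 + 320)*14394 = (24 + 384 + 320)*14394 = 728*14394 = 10478832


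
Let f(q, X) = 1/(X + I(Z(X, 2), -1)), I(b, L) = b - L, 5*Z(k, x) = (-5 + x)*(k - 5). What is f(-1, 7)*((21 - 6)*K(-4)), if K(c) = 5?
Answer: 375/34 ≈ 11.029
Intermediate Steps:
Z(k, x) = (-5 + k)*(-5 + x)/5 (Z(k, x) = ((-5 + x)*(k - 5))/5 = ((-5 + x)*(-5 + k))/5 = ((-5 + k)*(-5 + x))/5 = (-5 + k)*(-5 + x)/5)
f(q, X) = 1/(4 + 2*X/5) (f(q, X) = 1/(X + ((5 - X - 1*2 + (⅕)*X*2) - 1*(-1))) = 1/(X + ((5 - X - 2 + 2*X/5) + 1)) = 1/(X + ((3 - 3*X/5) + 1)) = 1/(X + (4 - 3*X/5)) = 1/(4 + 2*X/5))
f(-1, 7)*((21 - 6)*K(-4)) = (5/(2*(10 + 7)))*((21 - 6)*5) = ((5/2)/17)*(15*5) = ((5/2)*(1/17))*75 = (5/34)*75 = 375/34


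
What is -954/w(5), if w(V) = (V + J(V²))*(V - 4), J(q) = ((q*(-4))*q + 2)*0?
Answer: -954/5 ≈ -190.80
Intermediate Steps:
J(q) = 0 (J(q) = ((-4*q)*q + 2)*0 = (-4*q² + 2)*0 = (2 - 4*q²)*0 = 0)
w(V) = V*(-4 + V) (w(V) = (V + 0)*(V - 4) = V*(-4 + V))
-954/w(5) = -954*1/(5*(-4 + 5)) = -954/(5*1) = -954/5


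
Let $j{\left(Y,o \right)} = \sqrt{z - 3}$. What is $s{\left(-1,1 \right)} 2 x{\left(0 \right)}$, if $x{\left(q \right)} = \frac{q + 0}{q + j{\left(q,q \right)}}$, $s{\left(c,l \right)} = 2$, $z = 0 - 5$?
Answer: $0$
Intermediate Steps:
$z = -5$
$j{\left(Y,o \right)} = 2 i \sqrt{2}$ ($j{\left(Y,o \right)} = \sqrt{-5 - 3} = \sqrt{-8} = 2 i \sqrt{2}$)
$x{\left(q \right)} = \frac{q}{q + 2 i \sqrt{2}}$ ($x{\left(q \right)} = \frac{q + 0}{q + 2 i \sqrt{2}} = \frac{q}{q + 2 i \sqrt{2}}$)
$s{\left(-1,1 \right)} 2 x{\left(0 \right)} = 2 \cdot 2 \frac{0}{0 + 2 i \sqrt{2}} = 4 \frac{0}{2 i \sqrt{2}} = 4 \cdot 0 \left(- \frac{i \sqrt{2}}{4}\right) = 4 \cdot 0 = 0$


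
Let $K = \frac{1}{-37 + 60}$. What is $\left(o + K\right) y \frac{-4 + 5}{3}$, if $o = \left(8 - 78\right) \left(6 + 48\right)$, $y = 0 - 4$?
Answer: $\frac{347756}{69} \approx 5039.9$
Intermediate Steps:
$y = -4$
$K = \frac{1}{23} \approx 0.043478$
$o = -3780$ ($o = \left(-70\right) 54 = -3780$)
$\left(o + K\right) y \frac{-4 + 5}{3} = \left(-3780 + \frac{1}{23}\right) \left(- 4 \frac{-4 + 5}{3}\right) = - \frac{86939 \left(- 4 \cdot 1 \cdot \frac{1}{3}\right)}{23} = - \frac{86939 \left(\left(-4\right) \frac{1}{3}\right)}{23} = \left(- \frac{86939}{23}\right) \left(- \frac{4}{3}\right) = \frac{347756}{69}$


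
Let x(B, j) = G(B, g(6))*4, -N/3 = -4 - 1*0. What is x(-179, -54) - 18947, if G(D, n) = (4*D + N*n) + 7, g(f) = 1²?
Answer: -21735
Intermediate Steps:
N = 12 (N = -3*(-4 - 1*0) = -3*(-4 + 0) = -3*(-4) = 12)
g(f) = 1
G(D, n) = 7 + 4*D + 12*n (G(D, n) = (4*D + 12*n) + 7 = 7 + 4*D + 12*n)
x(B, j) = 76 + 16*B (x(B, j) = (7 + 4*B + 12*1)*4 = (7 + 4*B + 12)*4 = (19 + 4*B)*4 = 76 + 16*B)
x(-179, -54) - 18947 = (76 + 16*(-179)) - 18947 = (76 - 2864) - 18947 = -2788 - 18947 = -21735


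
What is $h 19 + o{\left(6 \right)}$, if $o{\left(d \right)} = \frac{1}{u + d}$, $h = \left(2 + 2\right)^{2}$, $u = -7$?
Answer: $303$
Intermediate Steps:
$h = 16$ ($h = 4^{2} = 16$)
$o{\left(d \right)} = \frac{1}{-7 + d}$
$h 19 + o{\left(6 \right)} = 16 \cdot 19 + \frac{1}{-7 + 6} = 304 + \frac{1}{-1} = 304 - 1 = 303$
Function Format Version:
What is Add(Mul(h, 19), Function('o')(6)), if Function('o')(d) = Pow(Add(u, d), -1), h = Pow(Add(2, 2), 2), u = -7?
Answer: 303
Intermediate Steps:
h = 16 (h = Pow(4, 2) = 16)
Function('o')(d) = Pow(Add(-7, d), -1)
Add(Mul(h, 19), Function('o')(6)) = Add(Mul(16, 19), Pow(Add(-7, 6), -1)) = Add(304, Pow(-1, -1)) = Add(304, -1) = 303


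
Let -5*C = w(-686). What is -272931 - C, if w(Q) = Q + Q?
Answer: -1366027/5 ≈ -2.7321e+5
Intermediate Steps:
w(Q) = 2*Q
C = 1372/5 (C = -2*(-686)/5 = -⅕*(-1372) = 1372/5 ≈ 274.40)
-272931 - C = -272931 - 1*1372/5 = -272931 - 1372/5 = -1366027/5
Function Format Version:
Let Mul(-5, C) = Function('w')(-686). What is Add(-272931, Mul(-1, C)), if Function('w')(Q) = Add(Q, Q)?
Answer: Rational(-1366027, 5) ≈ -2.7321e+5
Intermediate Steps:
Function('w')(Q) = Mul(2, Q)
C = Rational(1372, 5) (C = Mul(Rational(-1, 5), Mul(2, -686)) = Mul(Rational(-1, 5), -1372) = Rational(1372, 5) ≈ 274.40)
Add(-272931, Mul(-1, C)) = Add(-272931, Mul(-1, Rational(1372, 5))) = Add(-272931, Rational(-1372, 5)) = Rational(-1366027, 5)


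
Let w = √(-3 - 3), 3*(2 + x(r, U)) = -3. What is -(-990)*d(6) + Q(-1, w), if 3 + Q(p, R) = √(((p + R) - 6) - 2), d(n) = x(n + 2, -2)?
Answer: -2973 + √(-9 + I*√6) ≈ -2972.6 + 3.0272*I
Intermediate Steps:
x(r, U) = -3 (x(r, U) = -2 + (⅓)*(-3) = -2 - 1 = -3)
w = I*√6 (w = √(-6) = I*√6 ≈ 2.4495*I)
d(n) = -3
Q(p, R) = -3 + √(-8 + R + p) (Q(p, R) = -3 + √(((p + R) - 6) - 2) = -3 + √(((R + p) - 6) - 2) = -3 + √((-6 + R + p) - 2) = -3 + √(-8 + R + p))
-(-990)*d(6) + Q(-1, w) = -(-990)*(-3) + (-3 + √(-8 + I*√6 - 1)) = -90*33 + (-3 + √(-9 + I*√6)) = -2970 + (-3 + √(-9 + I*√6)) = -2973 + √(-9 + I*√6)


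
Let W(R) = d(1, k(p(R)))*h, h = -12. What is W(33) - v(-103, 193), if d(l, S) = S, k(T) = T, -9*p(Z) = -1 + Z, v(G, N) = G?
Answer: 437/3 ≈ 145.67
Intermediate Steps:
p(Z) = 1/9 - Z/9 (p(Z) = -(-1 + Z)/9 = 1/9 - Z/9)
W(R) = -4/3 + 4*R/3 (W(R) = (1/9 - R/9)*(-12) = -4/3 + 4*R/3)
W(33) - v(-103, 193) = (-4/3 + (4/3)*33) - 1*(-103) = (-4/3 + 44) + 103 = 128/3 + 103 = 437/3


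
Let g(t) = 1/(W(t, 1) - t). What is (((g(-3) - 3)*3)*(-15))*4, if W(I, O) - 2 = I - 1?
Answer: 360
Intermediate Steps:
W(I, O) = 1 + I (W(I, O) = 2 + (I - 1) = 2 + (-1 + I) = 1 + I)
g(t) = 1 (g(t) = 1/((1 + t) - t) = 1/1 = 1)
(((g(-3) - 3)*3)*(-15))*4 = (((1 - 3)*3)*(-15))*4 = (-2*3*(-15))*4 = -6*(-15)*4 = 90*4 = 360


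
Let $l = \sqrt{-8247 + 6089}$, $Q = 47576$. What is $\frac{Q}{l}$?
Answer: $- \frac{23788 i \sqrt{2158}}{1079} \approx - 1024.1 i$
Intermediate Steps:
$l = i \sqrt{2158}$ ($l = \sqrt{-2158} = i \sqrt{2158} \approx 46.454 i$)
$\frac{Q}{l} = \frac{47576}{i \sqrt{2158}} = 47576 \left(- \frac{i \sqrt{2158}}{2158}\right) = - \frac{23788 i \sqrt{2158}}{1079}$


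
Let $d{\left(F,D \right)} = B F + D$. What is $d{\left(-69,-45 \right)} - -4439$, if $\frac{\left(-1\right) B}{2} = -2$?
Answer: $4118$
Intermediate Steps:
$B = 4$ ($B = \left(-2\right) \left(-2\right) = 4$)
$d{\left(F,D \right)} = D + 4 F$ ($d{\left(F,D \right)} = 4 F + D = D + 4 F$)
$d{\left(-69,-45 \right)} - -4439 = \left(-45 + 4 \left(-69\right)\right) - -4439 = \left(-45 - 276\right) + 4439 = -321 + 4439 = 4118$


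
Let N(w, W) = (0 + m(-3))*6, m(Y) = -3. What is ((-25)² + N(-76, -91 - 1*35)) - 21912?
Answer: -21305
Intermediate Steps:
N(w, W) = -18 (N(w, W) = (0 - 3)*6 = -3*6 = -18)
((-25)² + N(-76, -91 - 1*35)) - 21912 = ((-25)² - 18) - 21912 = (625 - 18) - 21912 = 607 - 21912 = -21305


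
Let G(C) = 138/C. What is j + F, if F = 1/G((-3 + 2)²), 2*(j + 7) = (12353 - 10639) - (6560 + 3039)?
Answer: -272515/69 ≈ -3949.5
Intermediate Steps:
j = -7899/2 (j = -7 + ((12353 - 10639) - (6560 + 3039))/2 = -7 + (1714 - 1*9599)/2 = -7 + (1714 - 9599)/2 = -7 + (½)*(-7885) = -7 - 7885/2 = -7899/2 ≈ -3949.5)
F = 1/138 (F = 1/(138/((-3 + 2)²)) = 1/(138/((-1)²)) = 1/(138/1) = 1/(138*1) = 1/138 ≈ 0.0072464)
j + F = -7899/2 + 1/138 = -272515/69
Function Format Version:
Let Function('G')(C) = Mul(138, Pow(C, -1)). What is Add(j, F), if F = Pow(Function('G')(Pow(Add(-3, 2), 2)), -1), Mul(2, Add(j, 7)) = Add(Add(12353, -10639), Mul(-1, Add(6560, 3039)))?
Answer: Rational(-272515, 69) ≈ -3949.5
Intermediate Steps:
j = Rational(-7899, 2) (j = Add(-7, Mul(Rational(1, 2), Add(Add(12353, -10639), Mul(-1, Add(6560, 3039))))) = Add(-7, Mul(Rational(1, 2), Add(1714, Mul(-1, 9599)))) = Add(-7, Mul(Rational(1, 2), Add(1714, -9599))) = Add(-7, Mul(Rational(1, 2), -7885)) = Add(-7, Rational(-7885, 2)) = Rational(-7899, 2) ≈ -3949.5)
F = Rational(1, 138) (F = Pow(Mul(138, Pow(Pow(Add(-3, 2), 2), -1)), -1) = Pow(Mul(138, Pow(Pow(-1, 2), -1)), -1) = Pow(Mul(138, Pow(1, -1)), -1) = Pow(Mul(138, 1), -1) = Pow(138, -1) = Rational(1, 138) ≈ 0.0072464)
Add(j, F) = Add(Rational(-7899, 2), Rational(1, 138)) = Rational(-272515, 69)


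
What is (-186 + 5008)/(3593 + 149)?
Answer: 2411/1871 ≈ 1.2886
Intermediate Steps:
(-186 + 5008)/(3593 + 149) = 4822/3742 = 4822*(1/3742) = 2411/1871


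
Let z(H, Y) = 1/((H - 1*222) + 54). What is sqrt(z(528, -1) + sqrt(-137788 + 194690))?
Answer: sqrt(10 + 3600*sqrt(56902))/60 ≈ 15.445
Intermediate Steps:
z(H, Y) = 1/(-168 + H) (z(H, Y) = 1/((H - 222) + 54) = 1/((-222 + H) + 54) = 1/(-168 + H))
sqrt(z(528, -1) + sqrt(-137788 + 194690)) = sqrt(1/(-168 + 528) + sqrt(-137788 + 194690)) = sqrt(1/360 + sqrt(56902))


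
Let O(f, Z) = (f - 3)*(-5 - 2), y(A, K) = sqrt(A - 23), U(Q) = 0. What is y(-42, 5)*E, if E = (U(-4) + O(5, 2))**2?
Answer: 196*I*sqrt(65) ≈ 1580.2*I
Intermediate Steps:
y(A, K) = sqrt(-23 + A)
O(f, Z) = 21 - 7*f (O(f, Z) = (-3 + f)*(-7) = 21 - 7*f)
E = 196 (E = (0 + (21 - 7*5))**2 = (0 + (21 - 35))**2 = (0 - 14)**2 = (-14)**2 = 196)
y(-42, 5)*E = sqrt(-23 - 42)*196 = sqrt(-65)*196 = (I*sqrt(65))*196 = 196*I*sqrt(65)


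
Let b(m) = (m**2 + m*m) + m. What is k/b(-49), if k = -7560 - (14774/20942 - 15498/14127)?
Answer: -372748711037/234360634067 ≈ -1.5905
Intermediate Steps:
b(m) = m + 2*m**2 (b(m) = (m**2 + m**2) + m = 2*m**2 + m = m + 2*m**2)
k = -372748711037/49307939 (k = -7560 - (14774*(1/20942) - 15498*1/14127) = -7560 - (7387/10471 - 5166/4709) = -7560 - 1*(-19307803/49307939) = -7560 + 19307803/49307939 = -372748711037/49307939 ≈ -7559.6)
k/b(-49) = -372748711037*(-1/(49*(1 + 2*(-49))))/49307939 = -372748711037*(-1/(49*(1 - 98)))/49307939 = -372748711037/(49307939*((-49*(-97)))) = -372748711037/49307939/4753 = -372748711037/49307939*1/4753 = -372748711037/234360634067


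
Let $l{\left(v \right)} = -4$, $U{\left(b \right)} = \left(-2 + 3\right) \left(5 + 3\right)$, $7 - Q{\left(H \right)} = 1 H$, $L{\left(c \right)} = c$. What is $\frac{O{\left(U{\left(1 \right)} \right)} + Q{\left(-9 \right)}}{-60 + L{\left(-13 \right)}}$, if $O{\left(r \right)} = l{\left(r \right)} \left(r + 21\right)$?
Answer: $\frac{100}{73} \approx 1.3699$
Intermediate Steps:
$Q{\left(H \right)} = 7 - H$ ($Q{\left(H \right)} = 7 - 1 H = 7 - H$)
$U{\left(b \right)} = 8$ ($U{\left(b \right)} = 1 \cdot 8 = 8$)
$O{\left(r \right)} = -84 - 4 r$ ($O{\left(r \right)} = - 4 \left(r + 21\right) = - 4 \left(21 + r\right) = -84 - 4 r$)
$\frac{O{\left(U{\left(1 \right)} \right)} + Q{\left(-9 \right)}}{-60 + L{\left(-13 \right)}} = \frac{\left(-84 - 32\right) + \left(7 - -9\right)}{-60 - 13} = \frac{\left(-84 - 32\right) + \left(7 + 9\right)}{-73} = \left(-116 + 16\right) \left(- \frac{1}{73}\right) = \left(-100\right) \left(- \frac{1}{73}\right) = \frac{100}{73}$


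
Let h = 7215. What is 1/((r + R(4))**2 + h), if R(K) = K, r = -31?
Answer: 1/7944 ≈ 0.00012588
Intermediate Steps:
1/((r + R(4))**2 + h) = 1/((-31 + 4)**2 + 7215) = 1/((-27)**2 + 7215) = 1/(729 + 7215) = 1/7944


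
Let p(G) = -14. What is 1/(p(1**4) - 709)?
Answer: -1/723 ≈ -0.0013831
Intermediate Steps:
1/(p(1**4) - 709) = 1/(-14 - 709) = 1/(-723) = -1/723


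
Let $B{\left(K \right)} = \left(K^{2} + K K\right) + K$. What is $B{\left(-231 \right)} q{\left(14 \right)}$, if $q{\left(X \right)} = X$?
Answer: $1490874$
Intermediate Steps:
$B{\left(K \right)} = K + 2 K^{2}$ ($B{\left(K \right)} = \left(K^{2} + K^{2}\right) + K = 2 K^{2} + K = K + 2 K^{2}$)
$B{\left(-231 \right)} q{\left(14 \right)} = - 231 \left(1 + 2 \left(-231\right)\right) 14 = - 231 \left(1 - 462\right) 14 = \left(-231\right) \left(-461\right) 14 = 106491 \cdot 14 = 1490874$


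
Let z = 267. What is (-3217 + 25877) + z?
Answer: 22927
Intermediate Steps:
(-3217 + 25877) + z = (-3217 + 25877) + 267 = 22660 + 267 = 22927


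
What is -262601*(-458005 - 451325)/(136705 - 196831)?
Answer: -39798494555/10021 ≈ -3.9715e+6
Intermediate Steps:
-262601*(-458005 - 451325)/(136705 - 196831) = -262601/((-60126/(-909330))) = -262601/((-60126*(-1/909330))) = -262601/10021/151555 = -262601*151555/10021 = -39798494555/10021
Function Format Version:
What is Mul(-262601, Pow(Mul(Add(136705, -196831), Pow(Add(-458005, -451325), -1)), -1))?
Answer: Rational(-39798494555, 10021) ≈ -3.9715e+6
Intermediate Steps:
Mul(-262601, Pow(Mul(Add(136705, -196831), Pow(Add(-458005, -451325), -1)), -1)) = Mul(-262601, Pow(Mul(-60126, Pow(-909330, -1)), -1)) = Mul(-262601, Pow(Mul(-60126, Rational(-1, 909330)), -1)) = Mul(-262601, Pow(Rational(10021, 151555), -1)) = Mul(-262601, Rational(151555, 10021)) = Rational(-39798494555, 10021)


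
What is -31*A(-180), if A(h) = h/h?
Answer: -31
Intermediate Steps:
A(h) = 1
-31*A(-180) = -31*1 = -31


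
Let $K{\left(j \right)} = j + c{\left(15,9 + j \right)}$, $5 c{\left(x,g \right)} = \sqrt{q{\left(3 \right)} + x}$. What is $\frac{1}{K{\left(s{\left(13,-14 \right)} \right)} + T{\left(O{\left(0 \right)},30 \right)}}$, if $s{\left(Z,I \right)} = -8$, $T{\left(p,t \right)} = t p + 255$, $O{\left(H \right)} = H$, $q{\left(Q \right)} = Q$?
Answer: $\frac{6175}{1525207} - \frac{15 \sqrt{2}}{1525207} \approx 0.0040347$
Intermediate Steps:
$T{\left(p,t \right)} = 255 + p t$ ($T{\left(p,t \right)} = p t + 255 = 255 + p t$)
$c{\left(x,g \right)} = \frac{\sqrt{3 + x}}{5}$
$K{\left(j \right)} = j + \frac{3 \sqrt{2}}{5}$ ($K{\left(j \right)} = j + \frac{\sqrt{3 + 15}}{5} = j + \frac{\sqrt{18}}{5} = j + \frac{3 \sqrt{2}}{5}$)
$\frac{1}{K{\left(s{\left(13,-14 \right)} \right)} + T{\left(O{\left(0 \right)},30 \right)}} = \frac{1}{\left(-8 + \frac{3 \sqrt{2}}{5}\right) + \left(255 + 0 \cdot 30\right)} = \frac{1}{\left(-8 + \frac{3 \sqrt{2}}{5}\right) + \left(255 + 0\right)} = \frac{1}{\left(-8 + \frac{3 \sqrt{2}}{5}\right) + 255} = \frac{1}{247 + \frac{3 \sqrt{2}}{5}}$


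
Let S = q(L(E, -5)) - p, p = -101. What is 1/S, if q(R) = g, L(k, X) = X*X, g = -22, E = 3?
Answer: 1/79 ≈ 0.012658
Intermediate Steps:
L(k, X) = X²
q(R) = -22
S = 79 (S = -22 - 1*(-101) = -22 + 101 = 79)
1/S = 1/79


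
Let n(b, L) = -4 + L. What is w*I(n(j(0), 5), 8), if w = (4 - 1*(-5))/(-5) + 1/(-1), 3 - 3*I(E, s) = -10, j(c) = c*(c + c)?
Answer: -182/15 ≈ -12.133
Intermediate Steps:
j(c) = 2*c² (j(c) = c*(2*c) = 2*c²)
I(E, s) = 13/3 (I(E, s) = 1 - ⅓*(-10) = 1 + 10/3 = 13/3)
w = -14/5 (w = (4 + 5)*(-⅕) + 1*(-1) = 9*(-⅕) - 1 = -9/5 - 1 = -14/5 ≈ -2.8000)
w*I(n(j(0), 5), 8) = -14/5*13/3 = -182/15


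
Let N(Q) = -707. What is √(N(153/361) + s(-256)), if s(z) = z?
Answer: 3*I*√107 ≈ 31.032*I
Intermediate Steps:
√(N(153/361) + s(-256)) = √(-707 - 256) = √(-963) = 3*I*√107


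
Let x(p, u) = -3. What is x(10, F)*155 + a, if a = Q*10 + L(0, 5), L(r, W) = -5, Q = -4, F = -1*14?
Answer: -510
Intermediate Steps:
F = -14
a = -45 (a = -4*10 - 5 = -40 - 5 = -45)
x(10, F)*155 + a = -3*155 - 45 = -465 - 45 = -510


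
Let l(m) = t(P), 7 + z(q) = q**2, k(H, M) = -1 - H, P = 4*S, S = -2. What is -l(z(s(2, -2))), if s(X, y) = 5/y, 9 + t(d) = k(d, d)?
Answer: 2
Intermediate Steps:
P = -8 (P = 4*(-2) = -8)
t(d) = -10 - d (t(d) = -9 + (-1 - d) = -10 - d)
z(q) = -7 + q**2
l(m) = -2 (l(m) = -10 - 1*(-8) = -10 + 8 = -2)
-l(z(s(2, -2))) = -1*(-2) = 2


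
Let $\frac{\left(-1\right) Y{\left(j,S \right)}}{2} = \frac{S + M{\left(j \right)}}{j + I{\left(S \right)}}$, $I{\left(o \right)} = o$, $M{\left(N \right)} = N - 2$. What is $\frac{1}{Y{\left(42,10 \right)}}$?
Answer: $- \frac{13}{25} \approx -0.52$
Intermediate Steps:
$M{\left(N \right)} = -2 + N$ ($M{\left(N \right)} = N - 2 = -2 + N$)
$Y{\left(j,S \right)} = - \frac{2 \left(-2 + S + j\right)}{S + j}$ ($Y{\left(j,S \right)} = - 2 \frac{S + \left(-2 + j\right)}{j + S} = - 2 \frac{-2 + S + j}{S + j} = - \frac{2 \left(-2 + S + j\right)}{S + j}$)
$\frac{1}{Y{\left(42,10 \right)}} = \frac{1}{2 \frac{1}{10 + 42} \left(2 - 10 - 42\right)} = \frac{1}{2 \cdot \frac{1}{52} \left(2 - 10 - 42\right)} = \frac{1}{2 \cdot \frac{1}{52} \left(-50\right)} = \frac{1}{- \frac{25}{13}} = - \frac{13}{25}$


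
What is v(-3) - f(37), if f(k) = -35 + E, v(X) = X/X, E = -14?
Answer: 50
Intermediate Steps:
v(X) = 1
f(k) = -49 (f(k) = -35 - 14 = -49)
v(-3) - f(37) = 1 - 1*(-49) = 1 + 49 = 50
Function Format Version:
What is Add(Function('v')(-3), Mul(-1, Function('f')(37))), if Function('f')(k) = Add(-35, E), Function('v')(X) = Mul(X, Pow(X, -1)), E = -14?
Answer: 50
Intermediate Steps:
Function('v')(X) = 1
Function('f')(k) = -49 (Function('f')(k) = Add(-35, -14) = -49)
Add(Function('v')(-3), Mul(-1, Function('f')(37))) = Add(1, Mul(-1, -49)) = Add(1, 49) = 50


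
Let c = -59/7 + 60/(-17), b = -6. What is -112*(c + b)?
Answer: 34192/17 ≈ 2011.3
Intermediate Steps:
c = -1423/119 (c = -59*⅐ + 60*(-1/17) = -59/7 - 60/17 = -1423/119 ≈ -11.958)
-112*(c + b) = -112*(-1423/119 - 6) = -112*(-2137/119) = 34192/17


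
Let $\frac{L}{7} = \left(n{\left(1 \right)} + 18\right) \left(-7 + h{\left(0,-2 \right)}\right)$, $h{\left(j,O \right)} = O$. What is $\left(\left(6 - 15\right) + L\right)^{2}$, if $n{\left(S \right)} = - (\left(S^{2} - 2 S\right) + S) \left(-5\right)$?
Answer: $1306449$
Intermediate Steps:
$n{\left(S \right)} = - 5 S + 5 S^{2}$ ($n{\left(S \right)} = - (S^{2} - S) \left(-5\right) = \left(S - S^{2}\right) \left(-5\right) = - 5 S + 5 S^{2}$)
$L = -1134$ ($L = 7 \left(5 \cdot 1 \left(-1 + 1\right) + 18\right) \left(-7 - 2\right) = 7 \left(5 \cdot 1 \cdot 0 + 18\right) \left(-9\right) = 7 \left(0 + 18\right) \left(-9\right) = 7 \cdot 18 \left(-9\right) = 7 \left(-162\right) = -1134$)
$\left(\left(6 - 15\right) + L\right)^{2} = \left(\left(6 - 15\right) - 1134\right)^{2} = \left(-9 - 1134\right)^{2} = \left(-1143\right)^{2} = 1306449$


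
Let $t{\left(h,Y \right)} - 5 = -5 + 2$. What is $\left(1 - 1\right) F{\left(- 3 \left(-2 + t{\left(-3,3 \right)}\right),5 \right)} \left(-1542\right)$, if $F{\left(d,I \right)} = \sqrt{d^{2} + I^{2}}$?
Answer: $0$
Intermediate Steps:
$t{\left(h,Y \right)} = 2$ ($t{\left(h,Y \right)} = 5 + \left(-5 + 2\right) = 5 - 3 = 2$)
$F{\left(d,I \right)} = \sqrt{I^{2} + d^{2}}$
$\left(1 - 1\right) F{\left(- 3 \left(-2 + t{\left(-3,3 \right)}\right),5 \right)} \left(-1542\right) = \left(1 - 1\right) \sqrt{5^{2} + \left(- 3 \left(-2 + 2\right)\right)^{2}} \left(-1542\right) = 0 \sqrt{25 + \left(\left(-3\right) 0\right)^{2}} \left(-1542\right) = 0 \sqrt{25 + 0^{2}} \left(-1542\right) = 0 \sqrt{25 + 0} \left(-1542\right) = 0 \sqrt{25} \left(-1542\right) = 0 \cdot 5 \left(-1542\right) = 0 \left(-1542\right) = 0$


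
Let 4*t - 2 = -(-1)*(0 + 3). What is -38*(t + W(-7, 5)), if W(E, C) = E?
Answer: 437/2 ≈ 218.50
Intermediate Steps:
t = 5/4 (t = ½ + (-(-1)*(0 + 3))/4 = ½ + (-(-1)*3)/4 = ½ + (-1*(-3))/4 = ½ + (¼)*3 = ½ + ¾ = 5/4 ≈ 1.2500)
-38*(t + W(-7, 5)) = -38*(5/4 - 7) = -38*(-23/4) = 437/2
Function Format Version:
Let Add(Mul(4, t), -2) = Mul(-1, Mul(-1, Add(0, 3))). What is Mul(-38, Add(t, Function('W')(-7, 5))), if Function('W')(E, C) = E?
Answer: Rational(437, 2) ≈ 218.50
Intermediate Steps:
t = Rational(5, 4) (t = Add(Rational(1, 2), Mul(Rational(1, 4), Mul(-1, Mul(-1, Add(0, 3))))) = Add(Rational(1, 2), Mul(Rational(1, 4), Mul(-1, Mul(-1, 3)))) = Add(Rational(1, 2), Mul(Rational(1, 4), Mul(-1, -3))) = Add(Rational(1, 2), Mul(Rational(1, 4), 3)) = Add(Rational(1, 2), Rational(3, 4)) = Rational(5, 4) ≈ 1.2500)
Mul(-38, Add(t, Function('W')(-7, 5))) = Mul(-38, Add(Rational(5, 4), -7)) = Mul(-38, Rational(-23, 4)) = Rational(437, 2)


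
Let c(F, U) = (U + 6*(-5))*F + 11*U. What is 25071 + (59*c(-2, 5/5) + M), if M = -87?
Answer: 29055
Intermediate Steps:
c(F, U) = 11*U + F*(-30 + U) (c(F, U) = (U - 30)*F + 11*U = (-30 + U)*F + 11*U = F*(-30 + U) + 11*U = 11*U + F*(-30 + U))
25071 + (59*c(-2, 5/5) + M) = 25071 + (59*(-30*(-2) + 11*(5/5) - 10/5) - 87) = 25071 + (59*(60 + 11*(5*(⅕)) - 10/5) - 87) = 25071 + (59*(60 + 11*1 - 2*1) - 87) = 25071 + (59*(60 + 11 - 2) - 87) = 25071 + (59*69 - 87) = 25071 + (4071 - 87) = 25071 + 3984 = 29055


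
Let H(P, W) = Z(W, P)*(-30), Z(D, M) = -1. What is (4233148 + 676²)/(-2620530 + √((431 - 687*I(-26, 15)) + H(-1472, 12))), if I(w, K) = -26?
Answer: -12290610645720/6867177462577 - 4690124*√18323/6867177462577 ≈ -1.7899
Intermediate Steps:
H(P, W) = 30 (H(P, W) = -1*(-30) = 30)
(4233148 + 676²)/(-2620530 + √((431 - 687*I(-26, 15)) + H(-1472, 12))) = (4233148 + 676²)/(-2620530 + √((431 - 687*(-26)) + 30)) = (4233148 + 456976)/(-2620530 + √((431 + 17862) + 30)) = 4690124/(-2620530 + √(18293 + 30)) = 4690124/(-2620530 + √18323)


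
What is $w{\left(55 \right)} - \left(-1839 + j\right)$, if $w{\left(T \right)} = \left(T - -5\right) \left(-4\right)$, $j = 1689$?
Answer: $-90$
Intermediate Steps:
$w{\left(T \right)} = -20 - 4 T$ ($w{\left(T \right)} = \left(T + 5\right) \left(-4\right) = \left(5 + T\right) \left(-4\right) = -20 - 4 T$)
$w{\left(55 \right)} - \left(-1839 + j\right) = \left(-20 - 220\right) + \left(1839 - 1689\right) = -240 + 150 = -90$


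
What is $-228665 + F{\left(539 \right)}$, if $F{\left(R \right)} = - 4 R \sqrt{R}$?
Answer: $-228665 - 15092 \sqrt{11} \approx -2.7872 \cdot 10^{5}$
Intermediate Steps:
$F{\left(R \right)} = - 4 R^{\frac{3}{2}}$
$-228665 + F{\left(539 \right)} = -228665 - 4 \cdot 539^{\frac{3}{2}} = -228665 - 4 \cdot 3773 \sqrt{11} = -228665 - 15092 \sqrt{11}$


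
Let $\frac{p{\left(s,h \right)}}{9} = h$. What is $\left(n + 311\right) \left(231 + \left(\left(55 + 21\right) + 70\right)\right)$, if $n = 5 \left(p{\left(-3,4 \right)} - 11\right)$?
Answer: $164372$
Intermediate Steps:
$p{\left(s,h \right)} = 9 h$
$n = 125$ ($n = 5 \left(9 \cdot 4 - 11\right) = 5 \left(36 - 11\right) = 5 \cdot 25 = 125$)
$\left(n + 311\right) \left(231 + \left(\left(55 + 21\right) + 70\right)\right) = \left(125 + 311\right) \left(231 + \left(\left(55 + 21\right) + 70\right)\right) = 436 \left(231 + \left(76 + 70\right)\right) = 436 \left(231 + 146\right) = 436 \cdot 377 = 164372$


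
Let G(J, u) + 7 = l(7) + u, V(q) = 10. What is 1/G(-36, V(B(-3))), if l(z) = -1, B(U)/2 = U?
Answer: ½ ≈ 0.50000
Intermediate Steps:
B(U) = 2*U
G(J, u) = -8 + u (G(J, u) = -7 + (-1 + u) = -8 + u)
1/G(-36, V(B(-3))) = 1/(-8 + 10) = 1/2 = ½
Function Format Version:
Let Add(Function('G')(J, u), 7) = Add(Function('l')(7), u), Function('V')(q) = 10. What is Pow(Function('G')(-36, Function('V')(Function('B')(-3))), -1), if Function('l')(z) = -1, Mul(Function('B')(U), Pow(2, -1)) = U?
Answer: Rational(1, 2) ≈ 0.50000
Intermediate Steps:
Function('B')(U) = Mul(2, U)
Function('G')(J, u) = Add(-8, u) (Function('G')(J, u) = Add(-7, Add(-1, u)) = Add(-8, u))
Pow(Function('G')(-36, Function('V')(Function('B')(-3))), -1) = Pow(Add(-8, 10), -1) = Pow(2, -1) = Rational(1, 2)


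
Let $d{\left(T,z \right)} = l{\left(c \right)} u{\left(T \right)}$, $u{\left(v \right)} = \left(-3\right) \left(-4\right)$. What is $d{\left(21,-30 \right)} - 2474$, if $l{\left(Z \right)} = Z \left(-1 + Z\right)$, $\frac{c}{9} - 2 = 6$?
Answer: $58870$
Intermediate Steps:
$u{\left(v \right)} = 12$
$c = 72$ ($c = 18 + 9 \cdot 6 = 18 + 54 = 72$)
$d{\left(T,z \right)} = 61344$ ($d{\left(T,z \right)} = 72 \left(-1 + 72\right) 12 = 72 \cdot 71 \cdot 12 = 5112 \cdot 12 = 61344$)
$d{\left(21,-30 \right)} - 2474 = 61344 - 2474 = 58870$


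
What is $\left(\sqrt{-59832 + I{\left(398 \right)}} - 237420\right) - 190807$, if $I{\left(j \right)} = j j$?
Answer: $-428227 + 2 \sqrt{24643} \approx -4.2791 \cdot 10^{5}$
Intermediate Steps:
$I{\left(j \right)} = j^{2}$
$\left(\sqrt{-59832 + I{\left(398 \right)}} - 237420\right) - 190807 = \left(\sqrt{-59832 + 398^{2}} - 237420\right) - 190807 = \left(\sqrt{-59832 + 158404} - 237420\right) - 190807 = \left(\sqrt{98572} - 237420\right) - 190807 = \left(2 \sqrt{24643} - 237420\right) - 190807 = \left(-237420 + 2 \sqrt{24643}\right) - 190807 = -428227 + 2 \sqrt{24643}$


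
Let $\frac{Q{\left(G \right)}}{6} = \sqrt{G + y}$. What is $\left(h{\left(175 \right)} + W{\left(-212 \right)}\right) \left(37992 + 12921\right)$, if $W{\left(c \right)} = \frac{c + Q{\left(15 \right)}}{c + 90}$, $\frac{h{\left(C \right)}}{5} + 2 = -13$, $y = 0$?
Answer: $- \frac{227530197}{61} - \frac{152739 \sqrt{15}}{61} \approx -3.7397 \cdot 10^{6}$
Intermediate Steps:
$Q{\left(G \right)} = 6 \sqrt{G}$ ($Q{\left(G \right)} = 6 \sqrt{G + 0} = 6 \sqrt{G}$)
$h{\left(C \right)} = -75$ ($h{\left(C \right)} = -10 + 5 \left(-13\right) = -10 - 65 = -75$)
$W{\left(c \right)} = \frac{c + 6 \sqrt{15}}{90 + c}$ ($W{\left(c \right)} = \frac{c + 6 \sqrt{15}}{c + 90} = \frac{c + 6 \sqrt{15}}{90 + c}$)
$\left(h{\left(175 \right)} + W{\left(-212 \right)}\right) \left(37992 + 12921\right) = \left(-75 + \frac{-212 + 6 \sqrt{15}}{90 - 212}\right) \left(37992 + 12921\right) = \left(-75 + \frac{-212 + 6 \sqrt{15}}{-122}\right) 50913 = \left(-75 - \frac{-212 + 6 \sqrt{15}}{122}\right) 50913 = \left(-75 + \left(\frac{106}{61} - \frac{3 \sqrt{15}}{61}\right)\right) 50913 = \left(- \frac{4469}{61} - \frac{3 \sqrt{15}}{61}\right) 50913 = - \frac{227530197}{61} - \frac{152739 \sqrt{15}}{61}$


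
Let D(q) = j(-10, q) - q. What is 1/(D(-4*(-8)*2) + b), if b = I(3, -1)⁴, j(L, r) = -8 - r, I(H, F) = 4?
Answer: 1/120 ≈ 0.0083333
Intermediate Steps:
D(q) = -8 - 2*q (D(q) = (-8 - q) - q = -8 - 2*q)
b = 256 (b = 4⁴ = 256)
1/(D(-4*(-8)*2) + b) = 1/((-8 - 2*(-4*(-8))*2) + 256) = 1/((-8 - 64*2) + 256) = 1/((-8 - 2*64) + 256) = 1/((-8 - 128) + 256) = 1/(-136 + 256) = 1/120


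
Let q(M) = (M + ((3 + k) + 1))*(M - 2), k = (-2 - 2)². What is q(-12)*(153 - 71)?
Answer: -9184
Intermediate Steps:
k = 16 (k = (-4)² = 16)
q(M) = (-2 + M)*(20 + M) (q(M) = (M + ((3 + 16) + 1))*(M - 2) = (M + (19 + 1))*(-2 + M) = (M + 20)*(-2 + M) = (20 + M)*(-2 + M) = (-2 + M)*(20 + M))
q(-12)*(153 - 71) = (-40 + (-12)² + 18*(-12))*(153 - 71) = (-40 + 144 - 216)*82 = -112*82 = -9184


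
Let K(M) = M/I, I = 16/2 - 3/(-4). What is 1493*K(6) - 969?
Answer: 1917/35 ≈ 54.771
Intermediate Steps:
I = 35/4 (I = 16*(½) - 3*(-¼) = 8 + ¾ = 35/4 ≈ 8.7500)
K(M) = 4*M/35 (K(M) = M/(35/4) = M*(4/35) = 4*M/35)
1493*K(6) - 969 = 1493*((4/35)*6) - 969 = 1493*(24/35) - 969 = 35832/35 - 969 = 1917/35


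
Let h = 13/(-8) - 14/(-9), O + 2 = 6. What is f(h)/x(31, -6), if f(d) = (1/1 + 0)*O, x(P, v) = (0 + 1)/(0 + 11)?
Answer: 44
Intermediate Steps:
O = 4 (O = -2 + 6 = 4)
x(P, v) = 1/11
h = -5/72 (h = 13*(-1/8) - 14*(-1/9) = -13/8 + 14/9 = -5/72 ≈ -0.069444)
f(d) = 4 (f(d) = (1/1 + 0)*4 = (1 + 0)*4 = 1*4 = 4)
f(h)/x(31, -6) = 4/(1/11) = 4*11 = 44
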